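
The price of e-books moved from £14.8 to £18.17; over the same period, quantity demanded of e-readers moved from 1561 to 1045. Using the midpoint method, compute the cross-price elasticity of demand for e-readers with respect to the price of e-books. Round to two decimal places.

%ΔQ_x = (1045 − 1561)/[(1561+1045)/2] = -516/1303 ≈ -0.3960.
%ΔP_y = (18.17 − 14.8)/[(14.8+18.17)/2] ≈ 0.2044.
E_xy = -0.3960/0.2044 ≈ -1.94.
E_xy < 0, so e-readers and e-books are complements.

-1.94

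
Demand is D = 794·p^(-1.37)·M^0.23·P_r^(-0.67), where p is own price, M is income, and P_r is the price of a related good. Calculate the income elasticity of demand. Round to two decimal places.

For a Cobb–Douglas (constant-elasticity) form D = A·M^α·…, the elasticity with respect to M equals the exponent α at every point.
Here the exponent on M is 0.23, so the income elasticity of demand is 0.23.

0.23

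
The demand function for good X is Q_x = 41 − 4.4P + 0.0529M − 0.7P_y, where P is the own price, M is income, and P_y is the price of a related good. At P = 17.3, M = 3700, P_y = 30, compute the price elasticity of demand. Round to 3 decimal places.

-0.545

Q_x = 41 − 4.4(17.3) + 0.0529(3700) − 0.7(30) = 41 − 76.12 + 195.73 − 21 = 139.61.
∂Q_x/∂P = −4.4, so E_p = (−4.4)·(17.3/139.61) ≈ -0.545.
|E_p| < 1: demand is inelastic.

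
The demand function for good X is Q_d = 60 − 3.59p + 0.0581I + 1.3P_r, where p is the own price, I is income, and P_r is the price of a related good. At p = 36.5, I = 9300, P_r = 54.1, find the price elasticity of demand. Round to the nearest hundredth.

Q_d = 60 − 3.59(36.5) + 0.0581(9300) + 1.3(54.1) = 60 − 131.035 + 540.33 + 70.33 = 539.625.
∂Q_d/∂p = −3.59, so E_p = (−3.59)·(36.5/539.625) ≈ -0.24.
|E_p| < 1: demand is inelastic.

-0.24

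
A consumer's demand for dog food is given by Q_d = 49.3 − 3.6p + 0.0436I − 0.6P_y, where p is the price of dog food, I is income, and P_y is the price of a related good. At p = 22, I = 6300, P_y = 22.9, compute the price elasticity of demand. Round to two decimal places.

-0.34

At the given point, Q_d = 49.3 − 3.6(22) + 0.0436(6300) − 0.6(22.9) = 49.3 − 79.2 + 274.68 − 13.74 = 231.04.
∂Q_d/∂p = −3.6, so E_p = (−3.6)·(22/231.04) ≈ -0.34.
|E_p| < 1: demand is inelastic.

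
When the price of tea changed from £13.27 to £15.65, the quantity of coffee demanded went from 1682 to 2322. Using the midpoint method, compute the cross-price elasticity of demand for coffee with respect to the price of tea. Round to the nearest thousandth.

%ΔQ_x = (2322 − 1682)/[(1682+2322)/2] = 640/2002 ≈ 0.3197.
%ΔP_y = (15.65 − 13.27)/[(13.27+15.65)/2] ≈ 0.1646.
E_xy = 0.3197/0.1646 ≈ 1.942.
E_xy > 0, so coffee and tea are substitutes.

1.942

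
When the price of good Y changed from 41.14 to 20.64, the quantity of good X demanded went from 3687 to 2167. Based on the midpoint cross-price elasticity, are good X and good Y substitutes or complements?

%ΔQ_x = (2167 − 3687)/[(3687+2167)/2] = -1520/2927 ≈ -0.5193.
%ΔP_y = (20.64 − 41.14)/[(41.14+20.64)/2] ≈ -0.6636.
E_xy = -0.5193/-0.6636 ≈ 0.783.
E_xy > 0, so the goods are substitutes.

substitutes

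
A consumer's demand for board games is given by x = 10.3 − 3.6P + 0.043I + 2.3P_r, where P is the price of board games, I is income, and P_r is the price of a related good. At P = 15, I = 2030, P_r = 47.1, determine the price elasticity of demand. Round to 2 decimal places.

-0.36

Evaluating quantity at (P, I, P_r) gives x = 10.3 − 3.6(15) + 0.043(2030) + 2.3(47.1) = 10.3 − 54 + 87.29 + 108.33 = 151.92.
∂x/∂P = −3.6, so E_p = (−3.6)·(15/151.92) ≈ -0.36.
|E_p| < 1: demand is inelastic.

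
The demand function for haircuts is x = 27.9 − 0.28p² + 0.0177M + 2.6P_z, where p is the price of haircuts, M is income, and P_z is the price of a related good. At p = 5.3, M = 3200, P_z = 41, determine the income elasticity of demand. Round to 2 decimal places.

0.31

Substituting, x = 27.9 − 0.28(5.3)² + 0.0177(3200) + 2.6(41) = 27.9 − 7.8652 + 56.64 + 106.6 = 183.2748.
∂x/∂M = +0.0177, so E_I = 0.0177·(3200/183.2748) ≈ 0.31.
E_I ∈ (0,1): normal good (necessity).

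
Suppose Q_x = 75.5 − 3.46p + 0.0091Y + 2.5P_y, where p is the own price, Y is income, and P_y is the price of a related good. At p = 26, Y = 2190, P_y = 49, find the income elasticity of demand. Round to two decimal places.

0.16

Evaluating quantity at (p, Y, P_y) gives Q_x = 75.5 − 3.46(26) + 0.0091(2190) + 2.5(49) = 75.5 − 89.96 + 19.929 + 122.5 = 127.969.
∂Q_x/∂Y = +0.0091, so E_I = 0.0091·(2190/127.969) ≈ 0.16.
E_I ∈ (0,1): normal good (necessity).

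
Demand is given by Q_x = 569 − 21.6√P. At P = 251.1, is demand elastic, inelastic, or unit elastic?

inelastic

At P = 251.1, Q_x = 226.7235.
dQ_x/dP = −21.6/(2√P) = −21.6/(2·15.8461).
Point elasticity E = (dQ_x/dP)·(P/Q_x) = -0.6816 × 251.1/226.7235 ≈ -0.755.
|E| ≈ 0.755 < 1, so demand is inelastic.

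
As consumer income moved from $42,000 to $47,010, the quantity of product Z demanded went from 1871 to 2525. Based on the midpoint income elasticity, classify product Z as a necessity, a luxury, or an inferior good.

%ΔQ = (2525 − 1871)/[(1871+2525)/2] = 654/2198 ≈ 0.2975.
%ΔI = (47,010 − 42,000)/[(42,000+47,010)/2] = 5010/44505 ≈ 0.1126.
E_I = %ΔQ/%ΔI ≈ 2.643.
E_I > 1: normal good (luxury).

luxury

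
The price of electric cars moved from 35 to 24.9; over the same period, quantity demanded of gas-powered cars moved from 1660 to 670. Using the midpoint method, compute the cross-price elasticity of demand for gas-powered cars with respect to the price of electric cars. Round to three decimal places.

2.520

%ΔQ_x = (670 − 1660)/[(1660+670)/2] = -990/1165 ≈ -0.8498.
%ΔP_y = (24.9 − 35)/[(35+24.9)/2] ≈ -0.3372.
E_xy = -0.8498/-0.3372 ≈ 2.520.
E_xy > 0, so gas-powered cars and electric cars are substitutes.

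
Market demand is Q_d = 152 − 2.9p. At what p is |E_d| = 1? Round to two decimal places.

For linear demand Q_d = a − bp, E = −bp/(a − bp). |E| = 1 ⇒ bp = a − bp ⇒ p = a/(2b).
p = 152/(2·2.9) ≈ 26.21.

26.21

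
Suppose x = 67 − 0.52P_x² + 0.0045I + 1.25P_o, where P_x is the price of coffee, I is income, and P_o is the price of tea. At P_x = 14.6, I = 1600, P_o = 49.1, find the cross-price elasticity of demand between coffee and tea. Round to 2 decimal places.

x = 67 − 0.52(14.6)² + 0.0045(1600) + 1.25(49.1) = 67 − 110.8432 + 7.2 + 61.375 = 24.7318.
∂x/∂P_o = +1.25, so E_xy = 1.25·(49.1/24.7318) ≈ 2.48.
E_xy > 0: the goods are substitutes.

2.48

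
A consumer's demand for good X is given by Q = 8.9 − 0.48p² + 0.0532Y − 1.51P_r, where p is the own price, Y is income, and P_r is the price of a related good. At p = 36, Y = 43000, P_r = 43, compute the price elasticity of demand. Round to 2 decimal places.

-0.77

Evaluating quantity at (p, Y, P_r) gives Q = 8.9 − 0.48(36)² + 0.0532(43000) − 1.51(43) = 8.9 − 622.08 + 2287.6 − 64.93 = 1609.49.
∂Q/∂p = −2·0.48·p = -34.56, so E_p = -34.56·(36/1609.49) ≈ -0.77.
|E_p| < 1: demand is inelastic.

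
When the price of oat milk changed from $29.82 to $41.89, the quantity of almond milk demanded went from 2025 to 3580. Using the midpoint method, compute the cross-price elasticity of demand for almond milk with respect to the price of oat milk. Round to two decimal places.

1.65

%ΔQ_x = (3580 − 2025)/[(2025+3580)/2] = 1555/2802.5 ≈ 0.5549.
%ΔP_y = (41.89 − 29.82)/[(29.82+41.89)/2] ≈ 0.3366.
E_xy = 0.5549/0.3366 ≈ 1.65.
E_xy > 0, so almond milk and oat milk are substitutes.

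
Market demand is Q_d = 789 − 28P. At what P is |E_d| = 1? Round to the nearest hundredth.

For linear demand Q_d = a − bP, E = −bP/(a − bP). |E| = 1 ⇒ bP = a − bP ⇒ P = a/(2b).
P = 789/(2·28) ≈ 14.09.

14.09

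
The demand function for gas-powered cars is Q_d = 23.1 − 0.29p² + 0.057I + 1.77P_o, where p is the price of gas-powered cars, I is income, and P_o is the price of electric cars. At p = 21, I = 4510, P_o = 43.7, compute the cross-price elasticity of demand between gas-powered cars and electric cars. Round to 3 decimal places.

At the given point, Q_d = 23.1 − 0.29(21)² + 0.057(4510) + 1.77(43.7) = 23.1 − 127.89 + 257.07 + 77.349 = 229.629.
∂Q_d/∂P_o = +1.77, so E_xy = 1.77·(43.7/229.629) ≈ 0.337.
E_xy > 0: the goods are substitutes.

0.337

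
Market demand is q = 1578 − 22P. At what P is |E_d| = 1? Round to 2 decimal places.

35.86

For linear demand q = a − bP, E = −bP/(a − bP). |E| = 1 ⇒ bP = a − bP ⇒ P = a/(2b).
P = 1578/(2·22) ≈ 35.86.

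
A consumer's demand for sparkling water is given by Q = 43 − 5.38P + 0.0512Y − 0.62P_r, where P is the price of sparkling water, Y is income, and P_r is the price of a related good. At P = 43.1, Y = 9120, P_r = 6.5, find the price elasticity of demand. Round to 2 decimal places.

Substituting, Q = 43 − 5.38(43.1) + 0.0512(9120) − 0.62(6.5) = 43 − 231.878 + 466.944 − 4.03 = 274.036.
∂Q/∂P = −5.38, so E_p = (−5.38)·(43.1/274.036) ≈ -0.85.
|E_p| < 1: demand is inelastic.

-0.85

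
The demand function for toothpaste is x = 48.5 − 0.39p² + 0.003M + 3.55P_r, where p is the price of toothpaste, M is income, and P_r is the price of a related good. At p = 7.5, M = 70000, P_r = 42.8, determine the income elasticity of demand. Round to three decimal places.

0.541

At the given point, x = 48.5 − 0.39(7.5)² + 0.003(70000) + 3.55(42.8) = 48.5 − 21.9375 + 210 + 151.94 = 388.5025.
∂x/∂M = +0.003, so E_I = 0.003·(70000/388.5025) ≈ 0.541.
E_I ∈ (0,1): normal good (necessity).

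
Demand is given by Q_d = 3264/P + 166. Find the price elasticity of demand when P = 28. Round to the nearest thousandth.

-0.413

At P = 28, Q_d = 282.5714.
dQ_d/dP = −3264/P² = −4.1633.
Point elasticity E = (dQ_d/dP)·(P/Q_d) = -4.1633 × 28/282.5714 ≈ -0.413.
|E| < 1, so demand is inelastic at this price.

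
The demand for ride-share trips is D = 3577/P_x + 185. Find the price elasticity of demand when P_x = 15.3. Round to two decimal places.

-0.56

At P_x = 15.3, D = 418.7908.
dD/dP_x = −3577/P_x² = −15.2804.
Point elasticity E = (dD/dP_x)·(P_x/D) = -15.2804 × 15.3/418.7908 ≈ -0.56.
|E| < 1, so demand is inelastic at this price.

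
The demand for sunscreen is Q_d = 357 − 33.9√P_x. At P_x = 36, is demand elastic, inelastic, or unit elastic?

At P_x = 36, Q_d = 153.6.
dQ_d/dP_x = −33.9/(2√P_x) = −33.9/(2·6).
Point elasticity E = (dQ_d/dP_x)·(P_x/Q_d) = -2.825 × 36/153.6 ≈ -0.662.
|E| ≈ 0.662 < 1, so demand is inelastic.

inelastic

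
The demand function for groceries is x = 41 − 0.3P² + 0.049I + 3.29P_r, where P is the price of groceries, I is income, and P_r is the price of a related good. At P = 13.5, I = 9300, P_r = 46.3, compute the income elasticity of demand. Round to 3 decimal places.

x = 41 − 0.3(13.5)² + 0.049(9300) + 3.29(46.3) = 41 − 54.675 + 455.7 + 152.327 = 594.352.
∂x/∂I = +0.049, so E_I = 0.049·(9300/594.352) ≈ 0.767.
E_I ∈ (0,1): normal good (necessity).

0.767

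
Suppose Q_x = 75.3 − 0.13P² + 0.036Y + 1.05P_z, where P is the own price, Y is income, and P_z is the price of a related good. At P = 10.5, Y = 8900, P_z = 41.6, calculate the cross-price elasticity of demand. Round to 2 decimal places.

At the given point, Q_x = 75.3 − 0.13(10.5)² + 0.036(8900) + 1.05(41.6) = 75.3 − 14.3325 + 320.4 + 43.68 = 425.0475.
∂Q_x/∂P_z = +1.05, so E_xy = 1.05·(41.6/425.0475) ≈ 0.10.
E_xy > 0: the goods are substitutes.

0.10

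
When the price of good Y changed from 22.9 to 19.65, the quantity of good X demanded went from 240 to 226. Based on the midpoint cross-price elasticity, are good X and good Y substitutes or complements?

%ΔQ_x = (226 − 240)/[(240+226)/2] = -14/233 ≈ -0.0601.
%ΔP_y = (19.65 − 22.9)/[(22.9+19.65)/2] ≈ -0.1528.
E_xy = -0.0601/-0.1528 ≈ 0.393.
E_xy > 0, so the goods are substitutes.

substitutes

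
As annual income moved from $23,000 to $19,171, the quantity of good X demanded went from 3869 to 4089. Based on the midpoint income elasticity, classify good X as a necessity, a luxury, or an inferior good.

%ΔQ = (4089 − 3869)/[(3869+4089)/2] = 220/3979 ≈ 0.0553.
%ΔY = (19,171 − 23,000)/[(23,000+19,171)/2] = -3829/21085.5 ≈ -0.1816.
E_I = %ΔQ/%ΔY ≈ -0.304.
E_I < 0: inferior good.

inferior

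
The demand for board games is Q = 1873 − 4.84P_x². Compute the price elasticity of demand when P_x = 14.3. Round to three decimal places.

At P_x = 14.3, Q = 883.2684.
dQ/dP_x = −2·4.84·P_x = −138.424.
Point elasticity E = (dQ/dP_x)·(P_x/Q) = -138.424 × 14.3/883.2684 ≈ -2.241.
|E| > 1, so demand is elastic at this price.

-2.241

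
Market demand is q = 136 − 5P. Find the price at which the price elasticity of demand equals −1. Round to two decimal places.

For linear demand q = a − bP, E = −bP/(a − bP). |E| = 1 ⇒ bP = a − bP ⇒ P = a/(2b).
P = 136/(2·5) = 13.60.

13.60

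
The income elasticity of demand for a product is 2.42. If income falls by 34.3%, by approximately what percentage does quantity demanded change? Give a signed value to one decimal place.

%ΔQ ≈ E × %ΔI = (2.42) × (-34.3%) ≈ -83.0%.

-83.0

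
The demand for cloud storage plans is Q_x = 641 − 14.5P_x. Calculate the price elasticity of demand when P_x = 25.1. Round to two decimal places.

At P_x = 25.1, Q_x = 277.05.
dQ_x/dP_x = −14.5.
Point elasticity E = (dQ_x/dP_x)·(P_x/Q_x) = -14.5 × 25.1/277.05 ≈ -1.31.
|E| > 1, so demand is elastic at this price.

-1.31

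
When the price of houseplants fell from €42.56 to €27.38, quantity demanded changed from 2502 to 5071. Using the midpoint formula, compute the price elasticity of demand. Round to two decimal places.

-1.56

%ΔQ = (5071 − 2502)/[(2502 + 5071)/2] = 2569/3786.5 ≈ 0.6785.
%ΔP = (27.38 − 42.56)/[(42.56 + 27.38)/2] = -15.18/34.97 ≈ -0.4341.
Arc elasticity E = %ΔQ/%ΔP ≈ 0.6785/-0.4341 ≈ -1.56.
|E| > 1: demand is elastic over this range.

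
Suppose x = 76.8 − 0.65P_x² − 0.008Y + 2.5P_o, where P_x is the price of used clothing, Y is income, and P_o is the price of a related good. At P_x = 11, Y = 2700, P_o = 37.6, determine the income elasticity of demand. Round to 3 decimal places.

At the given point, x = 76.8 − 0.65(11)² − 0.008(2700) + 2.5(37.6) = 76.8 − 78.65 − 21.6 + 94 = 70.55.
∂x/∂Y = −0.008, so E_I = -0.008·(2700/70.55) ≈ -0.306.
E_I < 0: inferior good.

-0.306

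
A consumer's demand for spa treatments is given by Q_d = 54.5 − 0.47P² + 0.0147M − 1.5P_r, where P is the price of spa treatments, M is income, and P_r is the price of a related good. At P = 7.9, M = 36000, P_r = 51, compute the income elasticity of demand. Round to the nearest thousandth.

At the given point, Q_d = 54.5 − 0.47(7.9)² + 0.0147(36000) − 1.5(51) = 54.5 − 29.3327 + 529.2 − 76.5 = 477.8673.
∂Q_d/∂M = +0.0147, so E_I = 0.0147·(36000/477.8673) ≈ 1.107.
E_I > 1: normal good (luxury).

1.107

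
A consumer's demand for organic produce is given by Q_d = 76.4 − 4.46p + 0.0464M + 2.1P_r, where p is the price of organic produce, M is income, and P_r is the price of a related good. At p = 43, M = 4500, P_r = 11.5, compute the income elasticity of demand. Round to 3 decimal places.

1.776

Q_d = 76.4 − 4.46(43) + 0.0464(4500) + 2.1(11.5) = 76.4 − 191.78 + 208.8 + 24.15 = 117.57.
∂Q_d/∂M = +0.0464, so E_I = 0.0464·(4500/117.57) ≈ 1.776.
E_I > 1: normal good (luxury).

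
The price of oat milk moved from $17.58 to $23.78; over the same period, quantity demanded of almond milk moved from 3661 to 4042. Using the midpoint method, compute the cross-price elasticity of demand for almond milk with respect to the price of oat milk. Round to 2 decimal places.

0.33

%ΔQ_x = (4042 − 3661)/[(3661+4042)/2] = 381/3851.5 ≈ 0.0989.
%ΔP_y = (23.78 − 17.58)/[(17.58+23.78)/2] ≈ 0.2998.
E_xy = 0.0989/0.2998 ≈ 0.33.
E_xy > 0, so almond milk and oat milk are substitutes.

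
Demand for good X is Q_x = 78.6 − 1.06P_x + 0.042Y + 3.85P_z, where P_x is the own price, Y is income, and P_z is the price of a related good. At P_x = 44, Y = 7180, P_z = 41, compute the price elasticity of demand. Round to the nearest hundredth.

At the given point, Q_x = 78.6 − 1.06(44) + 0.042(7180) + 3.85(41) = 78.6 − 46.64 + 301.56 + 157.85 = 491.37.
∂Q_x/∂P_x = −1.06, so E_p = (−1.06)·(44/491.37) ≈ -0.09.
|E_p| < 1: demand is inelastic.

-0.09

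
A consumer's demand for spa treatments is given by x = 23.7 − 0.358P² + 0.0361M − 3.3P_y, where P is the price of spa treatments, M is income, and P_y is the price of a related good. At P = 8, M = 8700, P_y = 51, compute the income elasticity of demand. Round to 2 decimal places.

2.14

x = 23.7 − 0.358(8)² + 0.0361(8700) − 3.3(51) = 23.7 − 22.912 + 314.07 − 168.3 = 146.558.
∂x/∂M = +0.0361, so E_I = 0.0361·(8700/146.558) ≈ 2.14.
E_I > 1: normal good (luxury).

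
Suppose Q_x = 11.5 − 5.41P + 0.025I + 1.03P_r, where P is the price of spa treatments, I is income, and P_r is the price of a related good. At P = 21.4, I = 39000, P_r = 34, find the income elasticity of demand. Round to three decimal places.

1.076

First evaluate Q_x: 11.5 − 5.41(21.4) + 0.025(39000) + 1.03(34) = 11.5 − 115.774 + 975 + 35.02 = 905.746.
∂Q_x/∂I = +0.025, so E_I = 0.025·(39000/905.746) ≈ 1.076.
E_I > 1: normal good (luxury).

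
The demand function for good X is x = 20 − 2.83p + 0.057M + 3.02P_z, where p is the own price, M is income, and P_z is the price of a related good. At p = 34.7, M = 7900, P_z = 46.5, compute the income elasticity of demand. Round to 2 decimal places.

First evaluate x: 20 − 2.83(34.7) + 0.057(7900) + 3.02(46.5) = 20 − 98.201 + 450.3 + 140.43 = 512.529.
∂x/∂M = +0.057, so E_I = 0.057·(7900/512.529) ≈ 0.88.
E_I ∈ (0,1): normal good (necessity).

0.88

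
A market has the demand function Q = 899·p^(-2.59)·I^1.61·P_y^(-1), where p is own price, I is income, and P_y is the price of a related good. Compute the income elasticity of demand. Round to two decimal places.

For a Cobb–Douglas (constant-elasticity) form Q = A·I^α·…, the elasticity with respect to I equals the exponent α at every point.
Here the exponent on I is 1.61, so the income elasticity of demand is 1.61.

1.61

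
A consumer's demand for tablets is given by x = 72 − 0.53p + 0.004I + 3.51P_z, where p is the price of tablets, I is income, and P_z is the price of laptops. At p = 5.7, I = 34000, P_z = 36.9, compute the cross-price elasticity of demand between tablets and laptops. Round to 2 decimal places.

0.39

Substituting, x = 72 − 0.53(5.7) + 0.004(34000) + 3.51(36.9) = 72 − 3.021 + 136 + 129.519 = 334.498.
∂x/∂P_z = +3.51, so E_xy = 3.51·(36.9/334.498) ≈ 0.39.
E_xy > 0: the goods are substitutes.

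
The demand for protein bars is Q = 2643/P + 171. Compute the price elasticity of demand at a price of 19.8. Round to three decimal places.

At P = 19.8, Q = 304.4848.
dQ/dP = −2643/P² = −6.7417.
Point elasticity E = (dQ/dP)·(P/Q) = -6.7417 × 19.8/304.4848 ≈ -0.438.
|E| < 1, so demand is inelastic at this price.

-0.438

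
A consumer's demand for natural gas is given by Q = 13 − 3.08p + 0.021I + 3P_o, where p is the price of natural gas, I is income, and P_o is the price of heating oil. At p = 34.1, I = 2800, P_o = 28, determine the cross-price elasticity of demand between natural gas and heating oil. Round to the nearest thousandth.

First evaluate Q: 13 − 3.08(34.1) + 0.021(2800) + 3(28) = 13 − 105.028 + 58.8 + 84 = 50.772.
∂Q/∂P_o = +3, so E_xy = 3·(28/50.772) ≈ 1.654.
E_xy > 0: the goods are substitutes.

1.654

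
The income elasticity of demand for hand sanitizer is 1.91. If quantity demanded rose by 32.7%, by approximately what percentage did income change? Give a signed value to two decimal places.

%ΔQ ≈ E × %ΔI ⇒ %ΔI = %ΔQ / E = (32.7%)/(1.91) ≈ 17.12%.

17.12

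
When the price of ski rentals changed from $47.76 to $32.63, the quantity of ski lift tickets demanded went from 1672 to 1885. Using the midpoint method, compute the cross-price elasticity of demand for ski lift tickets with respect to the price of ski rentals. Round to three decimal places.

-0.318

%ΔQ_x = (1885 − 1672)/[(1672+1885)/2] = 213/1778.5 ≈ 0.1198.
%ΔP_y = (32.63 − 47.76)/[(47.76+32.63)/2] ≈ -0.3764.
E_xy = 0.1198/-0.3764 ≈ -0.318.
E_xy < 0, so ski lift tickets and ski rentals are complements.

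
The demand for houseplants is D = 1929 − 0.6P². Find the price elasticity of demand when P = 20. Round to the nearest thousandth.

At P = 20, D = 1689.
dD/dP = −2·0.6·P = −24.
Point elasticity E = (dD/dP)·(P/D) = -24 × 20/1689 ≈ -0.284.
|E| < 1, so demand is inelastic at this price.

-0.284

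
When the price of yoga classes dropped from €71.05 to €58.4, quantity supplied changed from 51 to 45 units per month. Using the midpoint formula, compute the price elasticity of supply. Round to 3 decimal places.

%ΔQ = (45 − 51)/[(51 + 45)/2] = -6/48 ≈ -0.1250.
%ΔP = (58.4 − 71.05)/[(71.05 + 58.4)/2] = -12.65/64.725 ≈ -0.1954.
Arc elasticity E = %ΔQ/%ΔP ≈ -0.1250/-0.1954 ≈ 0.640.
|E| < 1: supply is inelastic over this range.

0.640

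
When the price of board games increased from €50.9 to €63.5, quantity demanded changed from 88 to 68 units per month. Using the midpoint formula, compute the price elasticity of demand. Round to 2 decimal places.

%ΔQ = (68 − 88)/[(88 + 68)/2] = -20/78 ≈ -0.2564.
%Δp = (63.5 − 50.9)/[(50.9 + 63.5)/2] = 12.6/57.2 ≈ 0.2203.
Arc elasticity E = %ΔQ/%Δp ≈ -0.2564/0.2203 ≈ -1.16.
|E| > 1: demand is elastic over this range.

-1.16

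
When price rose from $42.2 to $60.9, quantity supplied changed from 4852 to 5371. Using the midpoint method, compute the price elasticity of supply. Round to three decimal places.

0.280

%Δq = (5371 − 4852)/[(4852 + 5371)/2] = 519/5111.5 ≈ 0.1015.
%Δp = (60.9 − 42.2)/[(42.2 + 60.9)/2] = 18.7/51.55 ≈ 0.3628.
Arc elasticity E = %Δq/%Δp ≈ 0.1015/0.3628 ≈ 0.280.
|E| < 1: supply is inelastic over this range.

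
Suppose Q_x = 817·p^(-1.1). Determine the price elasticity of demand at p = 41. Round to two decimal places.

-1.10

For a Cobb–Douglas (constant-elasticity) form Q_x = A·p^α·…, the elasticity with respect to p equals the exponent α at every point.
Here the exponent on p is -1.1, so the price elasticity of demand is -1.10.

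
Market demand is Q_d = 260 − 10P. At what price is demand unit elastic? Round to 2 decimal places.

For linear demand Q_d = a − bP, E = −bP/(a − bP). |E| = 1 ⇒ bP = a − bP ⇒ P = a/(2b).
P = 260/(2·10) = 13.00.

13.00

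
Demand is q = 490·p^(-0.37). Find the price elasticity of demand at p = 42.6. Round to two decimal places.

-0.37

For a Cobb–Douglas (constant-elasticity) form q = A·p^α·…, the elasticity with respect to p equals the exponent α at every point.
Here the exponent on p is -0.37, so the price elasticity of demand is -0.37.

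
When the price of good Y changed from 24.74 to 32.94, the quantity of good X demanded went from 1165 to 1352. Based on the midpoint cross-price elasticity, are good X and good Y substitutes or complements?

substitutes

%ΔQ_x = (1352 − 1165)/[(1165+1352)/2] = 187/1258.5 ≈ 0.1486.
%ΔP_y = (32.94 − 24.74)/[(24.74+32.94)/2] ≈ 0.2843.
E_xy = 0.1486/0.2843 ≈ 0.523.
E_xy > 0, so the goods are substitutes.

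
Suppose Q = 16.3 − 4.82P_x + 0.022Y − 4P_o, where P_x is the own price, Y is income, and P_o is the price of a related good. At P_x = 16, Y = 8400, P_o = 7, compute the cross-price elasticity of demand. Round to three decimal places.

Q = 16.3 − 4.82(16) + 0.022(8400) − 4(7) = 16.3 − 77.12 + 184.8 − 28 = 95.98.
∂Q/∂P_o = −4, so E_xy = -4·(7/95.98) ≈ -0.292.
E_xy < 0: the goods are complements.

-0.292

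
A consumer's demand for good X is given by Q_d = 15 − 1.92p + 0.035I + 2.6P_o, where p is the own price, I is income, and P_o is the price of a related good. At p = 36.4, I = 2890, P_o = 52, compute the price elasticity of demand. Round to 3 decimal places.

-0.385

Q_d = 15 − 1.92(36.4) + 0.035(2890) + 2.6(52) = 15 − 69.888 + 101.15 + 135.2 = 181.462.
∂Q_d/∂p = −1.92, so E_p = (−1.92)·(36.4/181.462) ≈ -0.385.
|E_p| < 1: demand is inelastic.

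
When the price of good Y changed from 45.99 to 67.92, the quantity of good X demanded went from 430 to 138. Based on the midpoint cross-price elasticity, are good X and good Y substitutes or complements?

%ΔQ_x = (138 − 430)/[(430+138)/2] = -292/284 ≈ -1.0282.
%ΔP_y = (67.92 − 45.99)/[(45.99+67.92)/2] ≈ 0.3850.
E_xy = -1.0282/0.3850 ≈ -2.670.
E_xy < 0, so the goods are complements.

complements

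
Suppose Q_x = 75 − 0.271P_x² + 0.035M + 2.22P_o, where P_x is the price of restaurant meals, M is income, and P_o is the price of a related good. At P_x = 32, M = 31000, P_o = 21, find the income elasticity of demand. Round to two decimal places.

At the given point, Q_x = 75 − 0.271(32)² + 0.035(31000) + 2.22(21) = 75 − 277.504 + 1085 + 46.62 = 929.116.
∂Q_x/∂M = +0.035, so E_I = 0.035·(31000/929.116) ≈ 1.17.
E_I > 1: normal good (luxury).

1.17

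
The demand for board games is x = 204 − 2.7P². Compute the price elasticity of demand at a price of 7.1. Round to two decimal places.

At P = 7.1, x = 67.893.
dx/dP = −2·2.7·P = −38.34.
Point elasticity E = (dx/dP)·(P/x) = -38.34 × 7.1/67.893 ≈ -4.01.
|E| > 1, so demand is elastic at this price.

-4.01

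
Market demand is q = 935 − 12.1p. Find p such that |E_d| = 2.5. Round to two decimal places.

55.19

Set −bp/(a − bp) = −2.5 ⇒ bp = 2.5(a − bp) ⇒ bp(1+2.5) = 2.5·a.
p = 2.5·935/(12.1·3.5) ≈ 55.19.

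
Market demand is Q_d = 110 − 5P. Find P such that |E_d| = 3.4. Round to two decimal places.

Set −bP/(a − bP) = −3.4 ⇒ bP = 3.4(a − bP) ⇒ bP(1+3.4) = 3.4·a.
P = 3.4·110/(5·4.4) = 17.00.

17.00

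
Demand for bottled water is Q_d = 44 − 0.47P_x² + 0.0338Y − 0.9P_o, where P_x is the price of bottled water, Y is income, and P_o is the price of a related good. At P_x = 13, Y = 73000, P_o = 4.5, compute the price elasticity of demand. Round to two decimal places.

Q_d = 44 − 0.47(13)² + 0.0338(73000) − 0.9(4.5) = 44 − 79.43 + 2467.4 − 4.05 = 2427.92.
∂Q_d/∂P_x = −2·0.47·P_x = -12.22, so E_p = -12.22·(13/2427.92) ≈ -0.07.
|E_p| < 1: demand is inelastic.

-0.07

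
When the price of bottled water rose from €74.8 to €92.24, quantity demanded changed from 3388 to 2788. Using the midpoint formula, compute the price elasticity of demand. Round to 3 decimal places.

-0.931

%ΔQ = (2788 − 3388)/[(3388 + 2788)/2] = -600/3088 ≈ -0.1943.
%ΔP = (92.24 − 74.8)/[(74.8 + 92.24)/2] = 17.44/83.52 ≈ 0.2088.
Arc elasticity E = %ΔQ/%ΔP ≈ -0.1943/0.2088 ≈ -0.931.
|E| < 1: demand is inelastic over this range.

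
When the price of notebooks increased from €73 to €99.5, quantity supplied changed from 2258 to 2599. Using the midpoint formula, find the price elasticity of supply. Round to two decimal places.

0.46

%Δq = (2599 − 2258)/[(2258 + 2599)/2] = 341/2428.5 ≈ 0.1404.
%ΔP = (99.5 − 73)/[(73 + 99.5)/2] = 26.5/86.25 ≈ 0.3072.
Arc elasticity E = %Δq/%ΔP ≈ 0.1404/0.3072 ≈ 0.46.
|E| < 1: supply is inelastic over this range.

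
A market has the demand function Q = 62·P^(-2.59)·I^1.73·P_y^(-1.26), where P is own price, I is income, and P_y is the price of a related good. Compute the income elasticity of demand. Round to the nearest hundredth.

1.73

For a Cobb–Douglas (constant-elasticity) form Q = A·I^α·…, the elasticity with respect to I equals the exponent α at every point.
Here the exponent on I is 1.73, so the income elasticity of demand is 1.73.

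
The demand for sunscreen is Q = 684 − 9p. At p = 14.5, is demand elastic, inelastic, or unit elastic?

At p = 14.5, Q = 553.5.
dQ/dp = −9.
Point elasticity E = (dQ/dp)·(p/Q) = -9 × 14.5/553.5 ≈ -0.236.
|E| ≈ 0.236 < 1, so demand is inelastic.

inelastic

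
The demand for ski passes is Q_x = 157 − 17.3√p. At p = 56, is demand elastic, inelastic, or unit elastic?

elastic

At p = 56, Q_x = 27.5387.
dQ_x/dp = −17.3/(2√p) = −17.3/(2·7.4833).
Point elasticity E = (dQ_x/dp)·(p/Q_x) = -1.1559 × 56/27.5387 ≈ -2.351.
|E| ≈ 2.351 > 1, so demand is elastic.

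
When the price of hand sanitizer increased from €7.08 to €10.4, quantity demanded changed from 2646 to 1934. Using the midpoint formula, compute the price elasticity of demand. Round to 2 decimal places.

-0.82

%ΔQ = (1934 − 2646)/[(2646 + 1934)/2] = -712/2290 ≈ -0.3109.
%Δp = (10.4 − 7.08)/[(7.08 + 10.4)/2] = 3.32/8.74 ≈ 0.3799.
Arc elasticity E = %ΔQ/%Δp ≈ -0.3109/0.3799 ≈ -0.82.
|E| < 1: demand is inelastic over this range.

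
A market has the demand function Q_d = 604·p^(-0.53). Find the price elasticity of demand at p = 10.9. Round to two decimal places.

-0.53

For a Cobb–Douglas (constant-elasticity) form Q_d = A·p^α·…, the elasticity with respect to p equals the exponent α at every point.
Here the exponent on p is -0.53, so the price elasticity of demand is -0.53.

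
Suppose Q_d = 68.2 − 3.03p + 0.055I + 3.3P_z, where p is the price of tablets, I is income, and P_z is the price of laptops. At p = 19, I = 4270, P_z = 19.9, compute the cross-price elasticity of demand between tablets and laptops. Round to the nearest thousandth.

0.211

Substituting, Q_d = 68.2 − 3.03(19) + 0.055(4270) + 3.3(19.9) = 68.2 − 57.57 + 234.85 + 65.67 = 311.15.
∂Q_d/∂P_z = +3.3, so E_xy = 3.3·(19.9/311.15) ≈ 0.211.
E_xy > 0: the goods are substitutes.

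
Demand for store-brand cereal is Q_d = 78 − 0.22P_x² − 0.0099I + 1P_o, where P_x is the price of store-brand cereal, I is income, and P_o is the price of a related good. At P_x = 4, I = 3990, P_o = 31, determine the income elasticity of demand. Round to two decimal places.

-0.60

Q_d = 78 − 0.22(4)² − 0.0099(3990) + 1(31) = 78 − 3.52 − 39.501 + 31 = 65.979.
∂Q_d/∂I = −0.0099, so E_I = -0.0099·(3990/65.979) ≈ -0.60.
E_I < 0: inferior good.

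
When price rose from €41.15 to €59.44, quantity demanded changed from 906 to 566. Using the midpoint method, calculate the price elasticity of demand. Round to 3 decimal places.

-1.270

%Δq = (566 − 906)/[(906 + 566)/2] = -340/736 ≈ -0.4620.
%Δp = (59.44 − 41.15)/[(41.15 + 59.44)/2] = 18.29/50.295 ≈ 0.3637.
Arc elasticity E = %Δq/%Δp ≈ -0.4620/0.3637 ≈ -1.270.
|E| > 1: demand is elastic over this range.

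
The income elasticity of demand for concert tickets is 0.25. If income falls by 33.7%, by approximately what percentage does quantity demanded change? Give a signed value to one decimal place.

%ΔQ ≈ E × %ΔI = (0.25) × (-33.7%) ≈ -8.4%.

-8.4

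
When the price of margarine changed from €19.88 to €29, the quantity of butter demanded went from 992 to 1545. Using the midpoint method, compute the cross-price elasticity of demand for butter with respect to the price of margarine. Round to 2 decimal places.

%ΔQ_x = (1545 − 992)/[(992+1545)/2] = 553/1268.5 ≈ 0.4359.
%ΔP_y = (29 − 19.88)/[(19.88+29)/2] ≈ 0.3732.
E_xy = 0.4359/0.3732 ≈ 1.17.
E_xy > 0, so butter and margarine are substitutes.

1.17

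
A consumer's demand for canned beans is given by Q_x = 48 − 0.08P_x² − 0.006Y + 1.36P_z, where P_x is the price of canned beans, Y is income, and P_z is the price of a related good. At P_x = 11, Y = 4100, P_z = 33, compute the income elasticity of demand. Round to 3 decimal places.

First evaluate Q_x: 48 − 0.08(11)² − 0.006(4100) + 1.36(33) = 48 − 9.68 − 24.6 + 44.88 = 58.6.
∂Q_x/∂Y = −0.006, so E_I = -0.006·(4100/58.6) ≈ -0.420.
E_I < 0: inferior good.

-0.420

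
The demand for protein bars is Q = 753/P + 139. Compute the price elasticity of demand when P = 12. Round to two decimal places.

-0.31

At P = 12, Q = 201.75.
dQ/dP = −753/P² = −5.2292.
Point elasticity E = (dQ/dP)·(P/Q) = -5.2292 × 12/201.75 ≈ -0.31.
|E| < 1, so demand is inelastic at this price.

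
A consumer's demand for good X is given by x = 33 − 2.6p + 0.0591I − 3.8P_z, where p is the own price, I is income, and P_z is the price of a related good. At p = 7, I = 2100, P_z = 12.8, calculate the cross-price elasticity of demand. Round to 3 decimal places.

x = 33 − 2.6(7) + 0.0591(2100) − 3.8(12.8) = 33 − 18.2 + 124.11 − 48.64 = 90.27.
∂x/∂P_z = −3.8, so E_xy = -3.8·(12.8/90.27) ≈ -0.539.
E_xy < 0: the goods are complements.

-0.539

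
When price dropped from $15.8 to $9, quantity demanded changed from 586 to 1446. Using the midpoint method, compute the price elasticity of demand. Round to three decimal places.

-1.544

%Δq = (1446 − 586)/[(586 + 1446)/2] = 860/1016 ≈ 0.8465.
%Δp = (9 − 15.8)/[(15.8 + 9)/2] = -6.8/12.4 ≈ -0.5484.
Arc elasticity E = %Δq/%Δp ≈ 0.8465/-0.5484 ≈ -1.544.
|E| > 1: demand is elastic over this range.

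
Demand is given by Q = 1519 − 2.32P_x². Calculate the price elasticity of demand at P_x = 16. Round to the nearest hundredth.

-1.28

At P_x = 16, Q = 925.08.
dQ/dP_x = −2·2.32·P_x = −74.24.
Point elasticity E = (dQ/dP_x)·(P_x/Q) = -74.24 × 16/925.08 ≈ -1.28.
|E| > 1, so demand is elastic at this price.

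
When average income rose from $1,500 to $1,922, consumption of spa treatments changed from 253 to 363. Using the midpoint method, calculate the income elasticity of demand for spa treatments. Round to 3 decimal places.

1.448

%ΔQ = (363 − 253)/[(253+363)/2] = 110/308 ≈ 0.3571.
%ΔI = (1,922 − 1,500)/[(1,500+1,922)/2] = 422/1711 ≈ 0.2466.
E_I = %ΔQ/%ΔI ≈ 1.448.
E_I > 1: normal good (luxury).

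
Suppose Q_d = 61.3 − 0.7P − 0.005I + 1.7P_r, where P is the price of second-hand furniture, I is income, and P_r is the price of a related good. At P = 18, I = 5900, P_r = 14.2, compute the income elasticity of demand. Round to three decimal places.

At the given point, Q_d = 61.3 − 0.7(18) − 0.005(5900) + 1.7(14.2) = 61.3 − 12.6 − 29.5 + 24.14 = 43.34.
∂Q_d/∂I = −0.005, so E_I = -0.005·(5900/43.34) ≈ -0.681.
E_I < 0: inferior good.

-0.681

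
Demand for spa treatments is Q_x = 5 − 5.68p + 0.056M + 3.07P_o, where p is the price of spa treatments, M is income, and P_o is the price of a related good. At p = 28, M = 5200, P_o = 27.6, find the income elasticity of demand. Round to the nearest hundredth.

First evaluate Q_x: 5 − 5.68(28) + 0.056(5200) + 3.07(27.6) = 5 − 159.04 + 291.2 + 84.732 = 221.892.
∂Q_x/∂M = +0.056, so E_I = 0.056·(5200/221.892) ≈ 1.31.
E_I > 1: normal good (luxury).

1.31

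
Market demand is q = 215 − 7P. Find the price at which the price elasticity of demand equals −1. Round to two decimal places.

For linear demand q = a − bP, E = −bP/(a − bP). |E| = 1 ⇒ bP = a − bP ⇒ P = a/(2b).
P = 215/(2·7) ≈ 15.36.

15.36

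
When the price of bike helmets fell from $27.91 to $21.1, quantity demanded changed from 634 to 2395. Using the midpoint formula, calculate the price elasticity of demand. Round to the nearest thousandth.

%Δq = (2395 − 634)/[(634 + 2395)/2] = 1761/1514.5 ≈ 1.1628.
%Δp = (21.1 − 27.91)/[(27.91 + 21.1)/2] = -6.81/24.505 ≈ -0.2779.
Arc elasticity E = %Δq/%Δp ≈ 1.1628/-0.2779 ≈ -4.184.
|E| > 1: demand is elastic over this range.

-4.184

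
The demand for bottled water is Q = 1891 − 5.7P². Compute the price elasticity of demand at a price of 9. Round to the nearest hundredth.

At P = 9, Q = 1429.3.
dQ/dP = −2·5.7·P = −102.6.
Point elasticity E = (dQ/dP)·(P/Q) = -102.6 × 9/1429.3 ≈ -0.65.
|E| < 1, so demand is inelastic at this price.

-0.65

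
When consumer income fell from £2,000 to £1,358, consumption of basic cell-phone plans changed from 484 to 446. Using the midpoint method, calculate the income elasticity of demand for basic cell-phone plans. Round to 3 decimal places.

0.214

%ΔQ = (446 − 484)/[(484+446)/2] = -38/465 ≈ -0.0817.
%ΔY = (1,358 − 2,000)/[(2,000+1,358)/2] = -642/1679 ≈ -0.3824.
E_I = %ΔQ/%ΔY ≈ 0.214.
E_I ∈ (0,1): normal good (necessity).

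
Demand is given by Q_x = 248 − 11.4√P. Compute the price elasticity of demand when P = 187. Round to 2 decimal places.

At P = 187, Q_x = 92.1073.
dQ_x/dP = −11.4/(2√P) = −11.4/(2·13.6748).
Point elasticity E = (dQ_x/dP)·(P/Q_x) = -0.4168 × 187/92.1073 ≈ -0.85.
|E| < 1, so demand is inelastic at this price.

-0.85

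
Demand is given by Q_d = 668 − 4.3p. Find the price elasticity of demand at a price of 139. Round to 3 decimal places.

At p = 139, Q_d = 70.3.
dQ_d/dp = −4.3.
Point elasticity E = (dQ_d/dp)·(p/Q_d) = -4.3 × 139/70.3 ≈ -8.502.
|E| > 1, so demand is elastic at this price.

-8.502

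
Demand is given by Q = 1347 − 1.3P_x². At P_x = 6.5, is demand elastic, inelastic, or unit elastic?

At P_x = 6.5, Q = 1292.075.
dQ/dP_x = −2·1.3·P_x = −16.9.
Point elasticity E = (dQ/dP_x)·(P_x/Q) = -16.9 × 6.5/1292.075 ≈ -0.085.
|E| ≈ 0.085 < 1, so demand is inelastic.

inelastic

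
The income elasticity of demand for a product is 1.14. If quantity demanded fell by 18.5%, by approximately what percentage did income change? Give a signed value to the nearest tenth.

-16.2

%ΔQ ≈ E × %ΔI ⇒ %ΔI = %ΔQ / E = (-18.5%)/(1.14) ≈ -16.2%.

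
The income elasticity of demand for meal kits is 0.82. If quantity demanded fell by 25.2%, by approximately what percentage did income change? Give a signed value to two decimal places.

%ΔQ ≈ E × %ΔI ⇒ %ΔI = %ΔQ / E = (-25.2%)/(0.82) ≈ -30.73%.

-30.73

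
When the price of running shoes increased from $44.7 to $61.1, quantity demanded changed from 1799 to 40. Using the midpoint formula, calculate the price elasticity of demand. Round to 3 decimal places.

-6.171

%Δq = (40 − 1799)/[(1799 + 40)/2] = -1759/919.5 ≈ -1.9130.
%ΔP = (61.1 − 44.7)/[(44.7 + 61.1)/2] = 16.4/52.9 ≈ 0.3100.
Arc elasticity E = %Δq/%ΔP ≈ -1.9130/0.3100 ≈ -6.171.
|E| > 1: demand is elastic over this range.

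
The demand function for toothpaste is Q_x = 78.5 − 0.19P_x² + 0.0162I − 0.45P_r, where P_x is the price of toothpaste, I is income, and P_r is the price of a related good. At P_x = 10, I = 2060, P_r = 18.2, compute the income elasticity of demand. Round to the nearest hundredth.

0.39

First evaluate Q_x: 78.5 − 0.19(10)² + 0.0162(2060) − 0.45(18.2) = 78.5 − 19 + 33.372 − 8.19 = 84.682.
∂Q_x/∂I = +0.0162, so E_I = 0.0162·(2060/84.682) ≈ 0.39.
E_I ∈ (0,1): normal good (necessity).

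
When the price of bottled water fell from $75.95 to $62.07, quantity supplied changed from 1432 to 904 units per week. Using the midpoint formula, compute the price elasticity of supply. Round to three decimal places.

2.248

%ΔQ = (904 − 1432)/[(1432 + 904)/2] = -528/1168 ≈ -0.4521.
%Δp = (62.07 − 75.95)/[(75.95 + 62.07)/2] = -13.88/69.01 ≈ -0.2011.
Arc elasticity E = %ΔQ/%Δp ≈ -0.4521/-0.2011 ≈ 2.248.
|E| > 1: supply is elastic over this range.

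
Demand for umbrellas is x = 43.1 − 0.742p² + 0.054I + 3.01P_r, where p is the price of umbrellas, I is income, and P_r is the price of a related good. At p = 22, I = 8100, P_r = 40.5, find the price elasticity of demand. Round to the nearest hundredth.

First evaluate x: 43.1 − 0.742(22)² + 0.054(8100) + 3.01(40.5) = 43.1 − 359.128 + 437.4 + 121.905 = 243.277.
∂x/∂p = −2·0.742·p = -32.648, so E_p = -32.648·(22/243.277) ≈ -2.95.
|E_p| > 1: demand is elastic.

-2.95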